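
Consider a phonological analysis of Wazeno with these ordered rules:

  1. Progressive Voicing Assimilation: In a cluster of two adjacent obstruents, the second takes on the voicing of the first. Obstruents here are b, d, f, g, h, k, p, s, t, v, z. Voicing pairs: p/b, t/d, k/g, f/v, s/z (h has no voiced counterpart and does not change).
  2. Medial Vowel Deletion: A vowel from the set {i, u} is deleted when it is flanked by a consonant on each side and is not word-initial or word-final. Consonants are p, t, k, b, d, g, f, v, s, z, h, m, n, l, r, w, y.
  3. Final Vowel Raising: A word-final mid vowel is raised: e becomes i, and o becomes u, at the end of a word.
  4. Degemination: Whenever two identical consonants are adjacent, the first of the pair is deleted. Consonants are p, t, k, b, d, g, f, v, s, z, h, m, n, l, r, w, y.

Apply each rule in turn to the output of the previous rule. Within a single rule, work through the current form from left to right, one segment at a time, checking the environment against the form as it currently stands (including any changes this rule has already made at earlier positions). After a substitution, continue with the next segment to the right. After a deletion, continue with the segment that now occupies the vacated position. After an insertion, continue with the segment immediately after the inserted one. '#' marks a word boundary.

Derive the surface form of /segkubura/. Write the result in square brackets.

[segbra]

1 Progressive Voicing Assimilation: [segkubura] → [seggubura]
2 Medial Vowel Deletion: [seggubura] → [seggbra]
3 Final Vowel Raising: no change — [seggbra]
4 Degemination: [seggbra] → [segbra]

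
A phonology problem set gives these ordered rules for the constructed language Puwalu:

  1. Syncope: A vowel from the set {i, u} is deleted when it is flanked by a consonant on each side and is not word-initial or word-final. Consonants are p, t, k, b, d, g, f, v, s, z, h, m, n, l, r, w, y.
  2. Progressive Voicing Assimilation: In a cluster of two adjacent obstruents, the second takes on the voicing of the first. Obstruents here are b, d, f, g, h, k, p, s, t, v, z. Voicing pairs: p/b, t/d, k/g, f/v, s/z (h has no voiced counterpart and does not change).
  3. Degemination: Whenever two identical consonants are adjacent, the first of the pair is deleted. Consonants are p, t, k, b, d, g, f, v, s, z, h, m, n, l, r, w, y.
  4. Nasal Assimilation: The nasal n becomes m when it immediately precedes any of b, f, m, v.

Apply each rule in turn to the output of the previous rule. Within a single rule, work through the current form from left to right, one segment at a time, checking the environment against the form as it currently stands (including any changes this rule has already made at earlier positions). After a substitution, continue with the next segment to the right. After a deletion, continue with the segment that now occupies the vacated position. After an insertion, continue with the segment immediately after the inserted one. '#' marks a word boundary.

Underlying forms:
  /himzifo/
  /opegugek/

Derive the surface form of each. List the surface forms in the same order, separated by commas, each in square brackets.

[hmzvo], [opegek]

/himzifo/:
  1 Syncope: [himzifo] → [hmzfo]
  2 Progressive Voicing Assimilation: [hmzfo] → [hmzvo]
  3 Degemination: no change — [hmzvo]
  4 Nasal Assimilation: no change — [hmzvo]
/opegugek/:
  1 Syncope: [opegugek] → [opeggek]
  2 Progressive Voicing Assimilation: no change — [opeggek]
  3 Degemination: [opeggek] → [opegek]
  4 Nasal Assimilation: no change — [opegek]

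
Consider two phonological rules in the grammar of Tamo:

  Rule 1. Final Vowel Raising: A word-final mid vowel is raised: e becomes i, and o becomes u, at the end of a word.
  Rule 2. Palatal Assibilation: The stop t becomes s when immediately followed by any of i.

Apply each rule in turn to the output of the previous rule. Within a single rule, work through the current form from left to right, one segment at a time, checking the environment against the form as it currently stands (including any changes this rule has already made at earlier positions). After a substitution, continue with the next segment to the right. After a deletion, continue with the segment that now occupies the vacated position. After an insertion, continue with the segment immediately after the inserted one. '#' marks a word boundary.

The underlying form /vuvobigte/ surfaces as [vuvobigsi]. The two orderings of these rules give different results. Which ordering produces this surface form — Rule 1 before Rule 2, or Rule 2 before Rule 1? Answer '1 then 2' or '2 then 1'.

Order 1 then 2:
  1 Final Vowel Raising: [vuvobigte] → [vuvobigti]
  2 Palatal Assibilation: [vuvobigti] → [vuvobigsi]
  result: [vuvobigsi]
Order 2 then 1:
  2 Palatal Assibilation: no change — [vuvobigte]
  1 Final Vowel Raising: [vuvobigte] → [vuvobigti]
  result: [vuvobigti]

1 then 2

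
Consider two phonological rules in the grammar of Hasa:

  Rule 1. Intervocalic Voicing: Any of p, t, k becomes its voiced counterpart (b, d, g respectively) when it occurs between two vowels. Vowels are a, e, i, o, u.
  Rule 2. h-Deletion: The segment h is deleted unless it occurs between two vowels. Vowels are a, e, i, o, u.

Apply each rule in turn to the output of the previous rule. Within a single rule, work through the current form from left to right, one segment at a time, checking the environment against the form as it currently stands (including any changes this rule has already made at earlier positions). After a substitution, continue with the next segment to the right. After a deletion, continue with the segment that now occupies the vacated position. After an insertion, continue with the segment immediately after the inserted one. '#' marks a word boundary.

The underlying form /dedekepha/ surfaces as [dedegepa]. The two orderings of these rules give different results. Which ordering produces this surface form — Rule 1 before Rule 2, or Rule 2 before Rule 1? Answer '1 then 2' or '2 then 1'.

Order 1 then 2:
  1 Intervocalic Voicing: [dedekepha] → [dedegepha]
  2 h-Deletion: [dedegepha] → [dedegepa]
  result: [dedegepa]
Order 2 then 1:
  2 h-Deletion: [dedekepha] → [dedekepa]
  1 Intervocalic Voicing: [dedekepa] → [dedegeba]
  result: [dedegeba]

1 then 2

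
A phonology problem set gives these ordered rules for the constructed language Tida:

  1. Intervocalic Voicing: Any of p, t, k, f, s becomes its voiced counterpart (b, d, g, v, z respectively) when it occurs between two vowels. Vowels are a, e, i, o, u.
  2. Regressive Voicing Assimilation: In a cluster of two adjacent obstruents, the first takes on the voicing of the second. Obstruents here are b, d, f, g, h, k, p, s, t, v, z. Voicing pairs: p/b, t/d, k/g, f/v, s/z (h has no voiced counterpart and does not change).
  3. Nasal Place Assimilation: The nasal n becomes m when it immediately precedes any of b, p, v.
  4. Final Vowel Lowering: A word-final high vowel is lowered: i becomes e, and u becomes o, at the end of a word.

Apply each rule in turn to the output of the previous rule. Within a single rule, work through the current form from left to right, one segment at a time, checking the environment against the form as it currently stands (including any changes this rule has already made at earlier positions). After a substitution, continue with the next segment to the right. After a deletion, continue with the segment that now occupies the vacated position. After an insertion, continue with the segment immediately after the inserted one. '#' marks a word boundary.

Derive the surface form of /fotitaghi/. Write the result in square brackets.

1 Intervocalic Voicing: [fotitaghi] → [fodidaghi]
2 Regressive Voicing Assimilation: [fodidaghi] → [fodidakhi]
3 Nasal Place Assimilation: no change — [fodidakhi]
4 Final Vowel Lowering: [fodidakhi] → [fodidakhe]

[fodidakhe]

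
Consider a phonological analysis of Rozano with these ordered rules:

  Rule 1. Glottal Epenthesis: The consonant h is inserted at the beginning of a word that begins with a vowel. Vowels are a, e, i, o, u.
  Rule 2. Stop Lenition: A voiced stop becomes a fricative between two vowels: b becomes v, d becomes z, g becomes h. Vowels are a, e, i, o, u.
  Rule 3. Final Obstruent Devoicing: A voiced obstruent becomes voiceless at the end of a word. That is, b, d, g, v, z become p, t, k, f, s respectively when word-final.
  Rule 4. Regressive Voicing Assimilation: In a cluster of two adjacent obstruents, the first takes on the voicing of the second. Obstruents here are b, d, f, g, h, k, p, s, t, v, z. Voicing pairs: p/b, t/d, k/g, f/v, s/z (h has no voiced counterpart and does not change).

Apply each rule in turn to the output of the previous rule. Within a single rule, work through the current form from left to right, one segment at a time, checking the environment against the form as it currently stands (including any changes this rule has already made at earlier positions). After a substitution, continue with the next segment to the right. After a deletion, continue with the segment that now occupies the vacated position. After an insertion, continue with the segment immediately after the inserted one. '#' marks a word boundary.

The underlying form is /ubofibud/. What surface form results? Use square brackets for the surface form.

Rule 1 Glottal Epenthesis: [ubofibud] → [hubofibud]
Rule 2 Stop Lenition: [hubofibud] → [huvofivud]
Rule 3 Final Obstruent Devoicing: [huvofivud] → [huvofivut]
Rule 4 Regressive Voicing Assimilation: no change — [huvofivut]

[huvofivut]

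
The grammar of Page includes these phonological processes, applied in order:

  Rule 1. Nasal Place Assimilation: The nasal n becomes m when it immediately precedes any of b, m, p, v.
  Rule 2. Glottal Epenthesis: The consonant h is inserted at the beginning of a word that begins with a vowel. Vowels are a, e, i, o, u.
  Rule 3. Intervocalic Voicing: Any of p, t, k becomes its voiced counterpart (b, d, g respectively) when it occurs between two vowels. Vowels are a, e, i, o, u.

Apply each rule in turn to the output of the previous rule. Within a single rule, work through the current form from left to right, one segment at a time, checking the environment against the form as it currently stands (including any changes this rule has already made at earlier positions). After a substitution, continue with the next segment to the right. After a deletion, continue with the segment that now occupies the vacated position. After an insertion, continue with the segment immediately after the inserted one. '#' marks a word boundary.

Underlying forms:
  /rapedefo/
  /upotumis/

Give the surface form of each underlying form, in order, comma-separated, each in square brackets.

/rapedefo/:
  Rule 1 Nasal Place Assimilation: no change — [rapedefo]
  Rule 2 Glottal Epenthesis: no change — [rapedefo]
  Rule 3 Intervocalic Voicing: [rapedefo] → [rabedefo]
/upotumis/:
  Rule 1 Nasal Place Assimilation: no change — [upotumis]
  Rule 2 Glottal Epenthesis: [upotumis] → [hupotumis]
  Rule 3 Intervocalic Voicing: [hupotumis] → [hubodumis]

[rabedefo], [hubodumis]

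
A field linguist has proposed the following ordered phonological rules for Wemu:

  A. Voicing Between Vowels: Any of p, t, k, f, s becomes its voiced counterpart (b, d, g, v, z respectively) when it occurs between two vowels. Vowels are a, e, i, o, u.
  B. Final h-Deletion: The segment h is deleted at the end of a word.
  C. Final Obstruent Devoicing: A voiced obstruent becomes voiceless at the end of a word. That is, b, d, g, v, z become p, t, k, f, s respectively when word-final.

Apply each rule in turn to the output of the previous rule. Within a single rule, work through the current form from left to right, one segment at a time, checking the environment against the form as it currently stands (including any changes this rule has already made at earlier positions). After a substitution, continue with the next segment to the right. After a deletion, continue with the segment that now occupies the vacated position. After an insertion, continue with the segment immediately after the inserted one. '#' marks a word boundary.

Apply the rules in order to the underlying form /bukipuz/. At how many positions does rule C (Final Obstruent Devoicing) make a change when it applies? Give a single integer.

1

A Voicing Between Vowels: [bukipuz] → [bugibuz]
B Final h-Deletion: no change — [bugibuz]
C Final Obstruent Devoicing: [bugibuz] → [bugibus]
Rule C changed 1 position(s).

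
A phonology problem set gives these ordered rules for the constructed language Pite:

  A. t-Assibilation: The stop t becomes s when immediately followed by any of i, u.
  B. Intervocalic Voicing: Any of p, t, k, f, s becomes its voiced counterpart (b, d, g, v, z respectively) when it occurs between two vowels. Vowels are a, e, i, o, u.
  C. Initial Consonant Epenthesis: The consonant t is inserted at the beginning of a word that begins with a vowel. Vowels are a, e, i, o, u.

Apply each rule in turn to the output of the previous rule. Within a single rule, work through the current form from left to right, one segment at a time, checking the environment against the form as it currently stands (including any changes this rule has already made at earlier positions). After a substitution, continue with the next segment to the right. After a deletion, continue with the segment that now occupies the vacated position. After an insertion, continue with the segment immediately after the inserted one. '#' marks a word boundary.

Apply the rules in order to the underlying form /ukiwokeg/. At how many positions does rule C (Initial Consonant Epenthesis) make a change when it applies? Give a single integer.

1

A t-Assibilation: no change — [ukiwokeg]
B Intervocalic Voicing: [ukiwokeg] → [ugiwogeg]
C Initial Consonant Epenthesis: [ugiwogeg] → [tugiwogeg]
Rule C changed 1 position(s).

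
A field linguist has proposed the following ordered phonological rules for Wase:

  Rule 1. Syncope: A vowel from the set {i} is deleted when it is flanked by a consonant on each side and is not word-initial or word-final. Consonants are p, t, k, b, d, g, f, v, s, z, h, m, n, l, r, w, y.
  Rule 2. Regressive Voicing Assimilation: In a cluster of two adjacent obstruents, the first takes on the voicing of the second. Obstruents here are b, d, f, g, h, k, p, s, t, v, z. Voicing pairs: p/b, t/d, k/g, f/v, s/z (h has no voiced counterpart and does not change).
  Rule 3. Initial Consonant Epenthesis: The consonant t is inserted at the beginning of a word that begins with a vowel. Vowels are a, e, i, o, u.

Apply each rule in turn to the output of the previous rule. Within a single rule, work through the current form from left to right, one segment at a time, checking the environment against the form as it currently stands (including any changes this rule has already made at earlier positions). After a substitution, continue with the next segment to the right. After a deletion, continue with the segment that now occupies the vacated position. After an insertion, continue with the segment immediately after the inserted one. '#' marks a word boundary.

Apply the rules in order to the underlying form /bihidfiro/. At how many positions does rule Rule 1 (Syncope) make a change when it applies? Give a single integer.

Rule 1 Syncope: [bihidfiro] → [bhdfro]
Rule 2 Regressive Voicing Assimilation: [bhdfro] → [phtfro]
Rule 3 Initial Consonant Epenthesis: no change — [phtfro]
Rule Rule 1 changed 3 position(s).

3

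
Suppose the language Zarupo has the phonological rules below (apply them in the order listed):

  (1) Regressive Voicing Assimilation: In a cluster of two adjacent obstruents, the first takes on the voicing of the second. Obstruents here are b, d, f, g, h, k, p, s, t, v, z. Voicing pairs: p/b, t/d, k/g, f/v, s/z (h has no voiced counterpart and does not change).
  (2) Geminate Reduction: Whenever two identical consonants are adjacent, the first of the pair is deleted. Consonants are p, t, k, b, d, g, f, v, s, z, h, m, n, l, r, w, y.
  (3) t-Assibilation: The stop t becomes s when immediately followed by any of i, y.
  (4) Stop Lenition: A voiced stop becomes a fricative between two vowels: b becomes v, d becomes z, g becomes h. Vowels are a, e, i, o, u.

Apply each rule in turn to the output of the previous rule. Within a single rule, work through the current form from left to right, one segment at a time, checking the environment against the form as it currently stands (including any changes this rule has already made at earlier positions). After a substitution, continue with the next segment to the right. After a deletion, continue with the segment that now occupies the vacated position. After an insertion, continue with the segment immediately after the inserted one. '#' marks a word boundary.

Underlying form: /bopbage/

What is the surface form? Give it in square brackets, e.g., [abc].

[bovahe]

(1) Regressive Voicing Assimilation: [bopbage] → [bobbage]
(2) Geminate Reduction: [bobbage] → [bobage]
(3) t-Assibilation: no change — [bobage]
(4) Stop Lenition: [bobage] → [bovahe]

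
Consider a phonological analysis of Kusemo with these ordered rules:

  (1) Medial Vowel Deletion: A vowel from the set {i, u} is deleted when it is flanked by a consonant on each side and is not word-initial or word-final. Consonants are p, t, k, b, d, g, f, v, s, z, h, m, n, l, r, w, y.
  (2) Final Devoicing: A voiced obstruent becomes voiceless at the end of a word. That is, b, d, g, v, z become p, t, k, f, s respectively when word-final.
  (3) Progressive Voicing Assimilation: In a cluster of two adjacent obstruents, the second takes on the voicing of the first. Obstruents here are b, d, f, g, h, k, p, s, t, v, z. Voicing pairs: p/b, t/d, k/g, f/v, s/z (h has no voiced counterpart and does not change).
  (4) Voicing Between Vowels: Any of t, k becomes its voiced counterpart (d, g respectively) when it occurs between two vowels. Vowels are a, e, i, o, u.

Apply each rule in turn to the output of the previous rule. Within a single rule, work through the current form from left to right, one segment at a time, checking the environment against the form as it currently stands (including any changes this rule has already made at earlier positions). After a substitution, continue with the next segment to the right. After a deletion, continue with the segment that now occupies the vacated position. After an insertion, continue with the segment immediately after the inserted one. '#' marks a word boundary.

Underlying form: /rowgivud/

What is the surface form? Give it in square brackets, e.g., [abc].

(1) Medial Vowel Deletion: [rowgivud] → [rowgvd]
(2) Final Devoicing: [rowgvd] → [rowgvt]
(3) Progressive Voicing Assimilation: [rowgvt] → [rowgvd]
(4) Voicing Between Vowels: no change — [rowgvd]

[rowgvd]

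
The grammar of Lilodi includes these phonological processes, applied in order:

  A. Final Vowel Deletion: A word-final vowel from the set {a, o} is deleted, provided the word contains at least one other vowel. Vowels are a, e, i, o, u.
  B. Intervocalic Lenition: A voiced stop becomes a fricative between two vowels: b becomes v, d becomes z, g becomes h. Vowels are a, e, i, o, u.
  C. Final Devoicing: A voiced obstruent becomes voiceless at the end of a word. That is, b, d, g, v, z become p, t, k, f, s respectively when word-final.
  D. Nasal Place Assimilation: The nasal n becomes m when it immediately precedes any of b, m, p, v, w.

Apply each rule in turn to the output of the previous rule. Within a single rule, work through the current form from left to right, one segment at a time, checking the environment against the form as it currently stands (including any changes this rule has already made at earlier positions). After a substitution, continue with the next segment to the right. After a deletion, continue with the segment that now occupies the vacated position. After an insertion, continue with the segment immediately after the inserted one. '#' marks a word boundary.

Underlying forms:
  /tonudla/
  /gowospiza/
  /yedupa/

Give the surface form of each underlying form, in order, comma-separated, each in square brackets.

/tonudla/:
  A Final Vowel Deletion: [tonudla] → [tonudl]
  B Intervocalic Lenition: no change — [tonudl]
  C Final Devoicing: no change — [tonudl]
  D Nasal Place Assimilation: no change — [tonudl]
/gowospiza/:
  A Final Vowel Deletion: [gowospiza] → [gowospiz]
  B Intervocalic Lenition: no change — [gowospiz]
  C Final Devoicing: [gowospiz] → [gowospis]
  D Nasal Place Assimilation: no change — [gowospis]
/yedupa/:
  A Final Vowel Deletion: [yedupa] → [yedup]
  B Intervocalic Lenition: [yedup] → [yezup]
  C Final Devoicing: no change — [yezup]
  D Nasal Place Assimilation: no change — [yezup]

[tonudl], [gowospis], [yezup]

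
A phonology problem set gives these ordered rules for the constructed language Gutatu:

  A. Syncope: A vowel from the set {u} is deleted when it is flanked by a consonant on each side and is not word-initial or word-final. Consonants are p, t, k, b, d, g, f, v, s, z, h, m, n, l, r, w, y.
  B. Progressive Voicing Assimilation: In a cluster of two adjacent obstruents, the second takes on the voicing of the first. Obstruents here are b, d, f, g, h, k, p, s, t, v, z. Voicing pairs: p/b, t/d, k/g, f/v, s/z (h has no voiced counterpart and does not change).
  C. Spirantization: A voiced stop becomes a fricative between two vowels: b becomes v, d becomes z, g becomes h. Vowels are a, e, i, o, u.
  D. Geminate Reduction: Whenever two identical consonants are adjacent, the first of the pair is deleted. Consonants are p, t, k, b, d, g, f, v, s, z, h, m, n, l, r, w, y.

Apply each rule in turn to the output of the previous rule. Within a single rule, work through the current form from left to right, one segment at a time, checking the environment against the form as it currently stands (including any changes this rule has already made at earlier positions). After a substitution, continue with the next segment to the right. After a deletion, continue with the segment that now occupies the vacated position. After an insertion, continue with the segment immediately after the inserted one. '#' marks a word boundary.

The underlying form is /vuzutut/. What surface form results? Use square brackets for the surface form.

[vzd]

A Syncope: [vuzutut] → [vztt]
B Progressive Voicing Assimilation: [vztt] → [vzdd]
C Spirantization: no change — [vzdd]
D Geminate Reduction: [vzdd] → [vzd]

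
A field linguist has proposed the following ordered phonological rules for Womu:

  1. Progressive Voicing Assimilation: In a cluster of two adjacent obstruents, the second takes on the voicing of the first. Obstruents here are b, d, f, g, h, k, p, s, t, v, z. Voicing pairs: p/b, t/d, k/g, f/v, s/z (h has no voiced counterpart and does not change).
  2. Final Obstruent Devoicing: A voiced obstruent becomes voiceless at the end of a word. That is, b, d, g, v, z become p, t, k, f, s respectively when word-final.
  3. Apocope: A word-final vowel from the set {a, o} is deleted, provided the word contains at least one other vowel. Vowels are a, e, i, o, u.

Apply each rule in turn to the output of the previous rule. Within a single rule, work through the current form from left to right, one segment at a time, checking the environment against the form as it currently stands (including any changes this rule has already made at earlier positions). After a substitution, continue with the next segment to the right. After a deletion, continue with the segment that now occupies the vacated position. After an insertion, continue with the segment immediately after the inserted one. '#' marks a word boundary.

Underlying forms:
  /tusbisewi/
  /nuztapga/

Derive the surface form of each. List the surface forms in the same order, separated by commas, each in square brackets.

[tuspisewi], [nuzdapk]

/tusbisewi/:
  1 Progressive Voicing Assimilation: [tusbisewi] → [tuspisewi]
  2 Final Obstruent Devoicing: no change — [tuspisewi]
  3 Apocope: no change — [tuspisewi]
/nuztapga/:
  1 Progressive Voicing Assimilation: [nuztapga] → [nuzdapka]
  2 Final Obstruent Devoicing: no change — [nuzdapka]
  3 Apocope: [nuzdapka] → [nuzdapk]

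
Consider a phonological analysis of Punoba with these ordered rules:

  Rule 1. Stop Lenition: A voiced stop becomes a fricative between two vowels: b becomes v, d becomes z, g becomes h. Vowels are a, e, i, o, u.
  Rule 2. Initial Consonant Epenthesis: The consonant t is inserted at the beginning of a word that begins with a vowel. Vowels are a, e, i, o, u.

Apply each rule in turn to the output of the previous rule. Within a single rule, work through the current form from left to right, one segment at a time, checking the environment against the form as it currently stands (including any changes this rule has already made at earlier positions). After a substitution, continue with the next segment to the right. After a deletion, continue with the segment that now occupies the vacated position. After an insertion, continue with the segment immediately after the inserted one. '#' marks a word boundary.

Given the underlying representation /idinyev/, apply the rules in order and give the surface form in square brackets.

Rule 1 Stop Lenition: [idinyev] → [izinyev]
Rule 2 Initial Consonant Epenthesis: [izinyev] → [tizinyev]

[tizinyev]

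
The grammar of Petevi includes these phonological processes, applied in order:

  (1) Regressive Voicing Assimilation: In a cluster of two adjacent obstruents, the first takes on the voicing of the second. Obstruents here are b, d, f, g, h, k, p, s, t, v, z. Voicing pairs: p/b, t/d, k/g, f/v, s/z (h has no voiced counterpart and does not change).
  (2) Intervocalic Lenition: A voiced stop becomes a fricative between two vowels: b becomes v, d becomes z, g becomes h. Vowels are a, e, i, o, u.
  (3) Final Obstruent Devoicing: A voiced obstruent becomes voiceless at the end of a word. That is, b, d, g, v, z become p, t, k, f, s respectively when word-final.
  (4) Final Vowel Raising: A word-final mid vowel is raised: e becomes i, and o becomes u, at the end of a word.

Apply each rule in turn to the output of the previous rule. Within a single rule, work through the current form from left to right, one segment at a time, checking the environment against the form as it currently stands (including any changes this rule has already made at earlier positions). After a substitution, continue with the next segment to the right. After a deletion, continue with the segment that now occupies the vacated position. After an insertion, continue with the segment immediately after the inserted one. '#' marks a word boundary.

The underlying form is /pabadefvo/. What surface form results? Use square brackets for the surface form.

[pavazevvu]

(1) Regressive Voicing Assimilation: [pabadefvo] → [pabadevvo]
(2) Intervocalic Lenition: [pabadevvo] → [pavazevvo]
(3) Final Obstruent Devoicing: no change — [pavazevvo]
(4) Final Vowel Raising: [pavazevvo] → [pavazevvu]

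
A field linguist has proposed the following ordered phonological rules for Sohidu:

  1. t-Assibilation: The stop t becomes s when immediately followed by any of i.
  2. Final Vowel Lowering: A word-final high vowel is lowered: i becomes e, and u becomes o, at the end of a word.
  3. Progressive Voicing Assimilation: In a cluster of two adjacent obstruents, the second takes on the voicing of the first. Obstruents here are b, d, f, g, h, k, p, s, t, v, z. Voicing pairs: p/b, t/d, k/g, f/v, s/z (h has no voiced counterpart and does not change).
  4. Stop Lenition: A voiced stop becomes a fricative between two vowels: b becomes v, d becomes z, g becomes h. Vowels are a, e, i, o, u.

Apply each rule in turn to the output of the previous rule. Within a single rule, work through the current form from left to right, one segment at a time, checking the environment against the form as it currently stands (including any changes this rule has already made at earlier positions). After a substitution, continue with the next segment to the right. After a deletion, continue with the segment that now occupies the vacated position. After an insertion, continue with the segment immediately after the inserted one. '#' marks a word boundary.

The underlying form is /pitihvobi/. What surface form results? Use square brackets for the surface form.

1 t-Assibilation: [pitihvobi] → [pisihvobi]
2 Final Vowel Lowering: [pisihvobi] → [pisihvobe]
3 Progressive Voicing Assimilation: [pisihvobe] → [pisihfobe]
4 Stop Lenition: [pisihfobe] → [pisihfove]

[pisihfove]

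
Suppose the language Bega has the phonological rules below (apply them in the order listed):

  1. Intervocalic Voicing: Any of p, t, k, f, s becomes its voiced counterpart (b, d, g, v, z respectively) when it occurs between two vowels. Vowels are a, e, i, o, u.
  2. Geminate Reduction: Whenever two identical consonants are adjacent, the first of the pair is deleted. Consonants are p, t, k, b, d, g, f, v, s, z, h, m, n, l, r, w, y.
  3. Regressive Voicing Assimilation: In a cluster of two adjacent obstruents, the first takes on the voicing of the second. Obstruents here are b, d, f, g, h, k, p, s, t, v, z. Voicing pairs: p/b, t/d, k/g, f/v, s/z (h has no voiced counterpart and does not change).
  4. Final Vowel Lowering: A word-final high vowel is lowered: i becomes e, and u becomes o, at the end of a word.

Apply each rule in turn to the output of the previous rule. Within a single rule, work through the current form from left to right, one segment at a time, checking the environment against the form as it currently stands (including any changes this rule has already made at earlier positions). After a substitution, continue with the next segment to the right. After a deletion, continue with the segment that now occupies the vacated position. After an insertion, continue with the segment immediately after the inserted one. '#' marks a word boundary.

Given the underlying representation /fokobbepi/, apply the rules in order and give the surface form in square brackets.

1 Intervocalic Voicing: [fokobbepi] → [fogobbebi]
2 Geminate Reduction: [fogobbebi] → [fogobebi]
3 Regressive Voicing Assimilation: no change — [fogobebi]
4 Final Vowel Lowering: [fogobebi] → [fogobebe]

[fogobebe]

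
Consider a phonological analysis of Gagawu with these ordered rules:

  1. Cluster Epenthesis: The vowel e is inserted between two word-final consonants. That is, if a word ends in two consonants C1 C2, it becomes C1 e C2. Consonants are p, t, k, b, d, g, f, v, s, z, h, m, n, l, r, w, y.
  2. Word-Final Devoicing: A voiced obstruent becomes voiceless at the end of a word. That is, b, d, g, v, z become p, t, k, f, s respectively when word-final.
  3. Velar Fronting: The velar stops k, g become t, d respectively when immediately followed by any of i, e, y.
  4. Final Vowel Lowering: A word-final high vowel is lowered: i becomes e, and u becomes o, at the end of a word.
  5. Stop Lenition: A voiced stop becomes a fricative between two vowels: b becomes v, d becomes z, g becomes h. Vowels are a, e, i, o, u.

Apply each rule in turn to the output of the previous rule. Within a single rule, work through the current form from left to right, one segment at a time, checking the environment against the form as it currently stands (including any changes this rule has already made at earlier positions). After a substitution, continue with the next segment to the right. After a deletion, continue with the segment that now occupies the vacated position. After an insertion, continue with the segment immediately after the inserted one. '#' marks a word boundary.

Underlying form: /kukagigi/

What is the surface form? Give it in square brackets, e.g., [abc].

[kukazize]

1 Cluster Epenthesis: no change — [kukagigi]
2 Word-Final Devoicing: no change — [kukagigi]
3 Velar Fronting: [kukagigi] → [kukadidi]
4 Final Vowel Lowering: [kukadidi] → [kukadide]
5 Stop Lenition: [kukadide] → [kukazize]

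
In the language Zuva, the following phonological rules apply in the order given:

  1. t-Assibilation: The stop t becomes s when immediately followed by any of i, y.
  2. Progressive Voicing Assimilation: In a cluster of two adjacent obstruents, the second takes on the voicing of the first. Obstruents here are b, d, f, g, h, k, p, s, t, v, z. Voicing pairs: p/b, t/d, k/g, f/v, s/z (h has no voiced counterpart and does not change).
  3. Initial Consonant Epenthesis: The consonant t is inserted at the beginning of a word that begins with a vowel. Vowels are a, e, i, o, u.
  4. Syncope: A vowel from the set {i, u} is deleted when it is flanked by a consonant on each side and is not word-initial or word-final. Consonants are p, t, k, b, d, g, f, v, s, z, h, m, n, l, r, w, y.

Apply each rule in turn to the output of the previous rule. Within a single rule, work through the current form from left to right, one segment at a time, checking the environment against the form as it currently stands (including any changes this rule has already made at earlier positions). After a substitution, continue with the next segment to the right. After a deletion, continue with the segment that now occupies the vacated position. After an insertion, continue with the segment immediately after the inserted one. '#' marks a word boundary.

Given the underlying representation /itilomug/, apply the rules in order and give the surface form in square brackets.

1 t-Assibilation: [itilomug] → [isilomug]
2 Progressive Voicing Assimilation: no change — [isilomug]
3 Initial Consonant Epenthesis: [isilomug] → [tisilomug]
4 Syncope: [tisilomug] → [tslomg]

[tslomg]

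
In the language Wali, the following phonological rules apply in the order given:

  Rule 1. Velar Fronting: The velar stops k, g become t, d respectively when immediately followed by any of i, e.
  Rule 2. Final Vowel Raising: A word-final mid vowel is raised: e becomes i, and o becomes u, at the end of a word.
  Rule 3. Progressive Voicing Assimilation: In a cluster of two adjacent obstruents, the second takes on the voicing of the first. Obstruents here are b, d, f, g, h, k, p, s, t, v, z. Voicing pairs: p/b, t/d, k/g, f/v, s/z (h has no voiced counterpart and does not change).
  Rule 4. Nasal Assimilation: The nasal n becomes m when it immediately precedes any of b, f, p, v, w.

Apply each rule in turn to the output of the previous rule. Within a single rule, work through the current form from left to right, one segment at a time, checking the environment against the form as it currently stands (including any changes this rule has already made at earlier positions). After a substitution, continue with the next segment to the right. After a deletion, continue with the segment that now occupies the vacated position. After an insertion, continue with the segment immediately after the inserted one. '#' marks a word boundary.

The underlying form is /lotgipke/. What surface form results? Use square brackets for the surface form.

[lottipti]

Rule 1 Velar Fronting: [lotgipke] → [lotdipte]
Rule 2 Final Vowel Raising: [lotdipte] → [lotdipti]
Rule 3 Progressive Voicing Assimilation: [lotdipti] → [lottipti]
Rule 4 Nasal Assimilation: no change — [lottipti]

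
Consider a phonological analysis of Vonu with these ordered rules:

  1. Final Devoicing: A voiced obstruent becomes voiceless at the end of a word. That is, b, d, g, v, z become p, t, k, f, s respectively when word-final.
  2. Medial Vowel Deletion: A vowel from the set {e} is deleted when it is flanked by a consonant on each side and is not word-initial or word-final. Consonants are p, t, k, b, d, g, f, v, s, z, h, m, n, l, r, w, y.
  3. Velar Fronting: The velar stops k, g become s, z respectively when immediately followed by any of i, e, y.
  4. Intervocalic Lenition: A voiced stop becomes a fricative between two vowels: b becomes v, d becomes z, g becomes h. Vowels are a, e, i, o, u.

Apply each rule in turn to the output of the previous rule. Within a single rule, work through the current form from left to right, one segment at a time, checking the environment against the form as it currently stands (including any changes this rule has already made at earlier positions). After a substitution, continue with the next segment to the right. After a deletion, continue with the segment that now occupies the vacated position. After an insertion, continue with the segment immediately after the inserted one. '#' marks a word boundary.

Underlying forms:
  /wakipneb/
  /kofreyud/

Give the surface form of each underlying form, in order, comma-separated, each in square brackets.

/wakipneb/:
  1 Final Devoicing: [wakipneb] → [wakipnep]
  2 Medial Vowel Deletion: [wakipnep] → [wakipnp]
  3 Velar Fronting: [wakipnp] → [wasipnp]
  4 Intervocalic Lenition: no change — [wasipnp]
/kofreyud/:
  1 Final Devoicing: [kofreyud] → [kofreyut]
  2 Medial Vowel Deletion: [kofreyut] → [kofryut]
  3 Velar Fronting: no change — [kofryut]
  4 Intervocalic Lenition: no change — [kofryut]

[wasipnp], [kofryut]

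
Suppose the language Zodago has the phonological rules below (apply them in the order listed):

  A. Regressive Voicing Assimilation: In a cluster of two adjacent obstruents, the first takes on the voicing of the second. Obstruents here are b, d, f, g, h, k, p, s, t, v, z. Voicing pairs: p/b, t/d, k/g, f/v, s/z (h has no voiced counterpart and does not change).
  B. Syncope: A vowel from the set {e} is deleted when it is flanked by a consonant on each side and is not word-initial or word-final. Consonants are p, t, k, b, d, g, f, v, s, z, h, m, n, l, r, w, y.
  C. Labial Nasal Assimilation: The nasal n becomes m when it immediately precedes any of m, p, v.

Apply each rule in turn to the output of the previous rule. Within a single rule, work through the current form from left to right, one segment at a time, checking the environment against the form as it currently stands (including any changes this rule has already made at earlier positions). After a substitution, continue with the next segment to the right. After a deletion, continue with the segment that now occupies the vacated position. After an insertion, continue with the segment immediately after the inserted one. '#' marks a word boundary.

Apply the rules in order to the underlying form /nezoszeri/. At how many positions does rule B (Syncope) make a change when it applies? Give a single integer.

A Regressive Voicing Assimilation: [nezoszeri] → [nezozzeri]
B Syncope: [nezozzeri] → [nzozzri]
C Labial Nasal Assimilation: no change — [nzozzri]
Rule B changed 2 position(s).

2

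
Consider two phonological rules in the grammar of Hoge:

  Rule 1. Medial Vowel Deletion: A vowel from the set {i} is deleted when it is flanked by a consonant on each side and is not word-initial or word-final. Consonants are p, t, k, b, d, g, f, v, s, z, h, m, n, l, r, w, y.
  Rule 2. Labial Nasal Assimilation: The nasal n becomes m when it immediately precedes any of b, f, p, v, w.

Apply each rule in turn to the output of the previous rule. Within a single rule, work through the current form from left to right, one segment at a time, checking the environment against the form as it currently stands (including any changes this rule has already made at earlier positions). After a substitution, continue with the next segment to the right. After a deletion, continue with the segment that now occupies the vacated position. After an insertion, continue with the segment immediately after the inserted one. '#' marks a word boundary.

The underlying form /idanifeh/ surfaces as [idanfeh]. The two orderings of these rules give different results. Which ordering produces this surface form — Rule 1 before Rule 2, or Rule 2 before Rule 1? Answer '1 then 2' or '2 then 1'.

2 then 1

Order 1 then 2:
  1 Medial Vowel Deletion: [idanifeh] → [idanfeh]
  2 Labial Nasal Assimilation: [idanfeh] → [idamfeh]
  result: [idamfeh]
Order 2 then 1:
  2 Labial Nasal Assimilation: no change — [idanifeh]
  1 Medial Vowel Deletion: [idanifeh] → [idanfeh]
  result: [idanfeh]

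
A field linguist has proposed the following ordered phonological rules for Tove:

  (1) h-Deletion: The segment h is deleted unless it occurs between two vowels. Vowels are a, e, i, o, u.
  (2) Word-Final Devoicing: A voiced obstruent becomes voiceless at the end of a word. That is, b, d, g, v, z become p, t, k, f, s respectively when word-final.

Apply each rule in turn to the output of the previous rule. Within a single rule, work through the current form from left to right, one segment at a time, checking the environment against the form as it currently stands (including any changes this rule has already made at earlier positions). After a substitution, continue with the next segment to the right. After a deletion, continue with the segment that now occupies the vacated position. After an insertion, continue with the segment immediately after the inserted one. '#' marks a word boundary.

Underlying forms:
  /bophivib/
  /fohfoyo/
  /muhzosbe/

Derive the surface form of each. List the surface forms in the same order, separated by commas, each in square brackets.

/bophivib/:
  (1) h-Deletion: [bophivib] → [bopivib]
  (2) Word-Final Devoicing: [bopivib] → [bopivip]
/fohfoyo/:
  (1) h-Deletion: [fohfoyo] → [fofoyo]
  (2) Word-Final Devoicing: no change — [fofoyo]
/muhzosbe/:
  (1) h-Deletion: [muhzosbe] → [muzosbe]
  (2) Word-Final Devoicing: no change — [muzosbe]

[bopivip], [fofoyo], [muzosbe]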